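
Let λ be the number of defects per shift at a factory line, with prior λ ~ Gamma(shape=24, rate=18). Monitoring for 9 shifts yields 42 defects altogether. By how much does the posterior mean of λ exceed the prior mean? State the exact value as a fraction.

10/9

Total count 42 over total exposure 9 shifts.
Conjugate update: add total count to the shape and total exposure to the rate, giving Gamma(66, 27).
Posterior mean = 66/27 = 22/9; prior mean = 24/18 = 4/3. Difference = 22/9 − 4/3 = 10/9.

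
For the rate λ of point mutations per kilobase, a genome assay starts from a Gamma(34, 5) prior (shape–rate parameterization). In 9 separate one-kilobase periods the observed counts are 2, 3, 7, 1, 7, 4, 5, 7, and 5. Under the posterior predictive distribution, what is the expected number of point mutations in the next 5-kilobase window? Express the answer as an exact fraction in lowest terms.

375/14

Total count: 2 + 3 + 7 + 1 + 7 + 4 + 5 + 7 + 5 = 41.
Total exposure: 9 kilobases.
The Gamma prior is conjugate for the Poisson rate, so λ | data ~ Gamma(34+41, 5+9) = Gamma(75, 14).
Predictive mean over a 5-kilobase window = T·E[λ|data] = 5·75/14 = 375/14.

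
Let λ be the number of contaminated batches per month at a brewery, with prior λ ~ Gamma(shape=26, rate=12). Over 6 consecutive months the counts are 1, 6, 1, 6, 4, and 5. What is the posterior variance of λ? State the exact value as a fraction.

49/324

Total count: 1 + 6 + 1 + 6 + 4 + 5 = 23.
Total exposure: 6 months.
Posterior: α' = 26 + 23 = 49, β' = 12 + 6 = 18.
Posterior variance = α'/β'² = 49/324.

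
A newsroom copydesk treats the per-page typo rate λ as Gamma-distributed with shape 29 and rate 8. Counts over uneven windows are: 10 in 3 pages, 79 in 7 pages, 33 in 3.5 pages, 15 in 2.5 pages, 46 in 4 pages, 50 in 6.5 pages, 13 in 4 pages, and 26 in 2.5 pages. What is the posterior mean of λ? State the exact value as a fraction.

Total count: 10 + 79 + 33 + 15 + 46 + 50 + 13 + 26 = 272.
Total exposure: 3 + 7 + 3.5 + 2.5 + 4 + 6.5 + 4 + 2.5 = 33 pages.
By Gamma–Poisson conjugacy, the posterior is Gamma(α + Σx, β + Σt) = Gamma(29 + 272, 8 + 33) = Gamma(301, 41).
Posterior mean = α'/β' = 301/41.

301/41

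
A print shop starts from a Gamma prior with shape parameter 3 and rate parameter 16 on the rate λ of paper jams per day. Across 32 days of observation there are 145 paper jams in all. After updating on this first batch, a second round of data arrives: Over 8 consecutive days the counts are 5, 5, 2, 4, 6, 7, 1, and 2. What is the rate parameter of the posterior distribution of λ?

Total count 145 over total exposure 32 days.
After the first batch: Gamma(3 + 145, 16 + 32) = Gamma(148, 48).
Total count: 5 + 5 + 2 + 4 + 6 + 7 + 1 + 2 = 32.
Total exposure: 8 days.
After the second batch: Gamma(148 + 32, 48 + 8) = Gamma(180, 56).

56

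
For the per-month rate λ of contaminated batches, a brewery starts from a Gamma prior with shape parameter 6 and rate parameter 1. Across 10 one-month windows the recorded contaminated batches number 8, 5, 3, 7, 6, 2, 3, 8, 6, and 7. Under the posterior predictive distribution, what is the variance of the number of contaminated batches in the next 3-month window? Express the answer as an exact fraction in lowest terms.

Total count: 8 + 5 + 3 + 7 + 6 + 2 + 3 + 8 + 6 + 7 = 55.
Total exposure: 10 months.
Conjugate update: add total count to the shape and total exposure to the rate, giving Gamma(61, 11).
The posterior predictive for a window of length T is Negative Binomial with variance T·α'·(β'+T)/β'² = 3·61·14/121 = 2562/121.

2562/121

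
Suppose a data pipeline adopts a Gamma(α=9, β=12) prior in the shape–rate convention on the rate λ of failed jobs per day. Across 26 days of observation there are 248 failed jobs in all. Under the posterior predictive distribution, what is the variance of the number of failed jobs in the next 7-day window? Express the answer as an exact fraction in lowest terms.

Total count 248 over total exposure 26 days.
The Gamma prior is conjugate for the Poisson rate, so λ | data ~ Gamma(9+248, 12+26) = Gamma(257, 38).
The posterior predictive for a window of length T is Negative Binomial with variance T·α'·(β'+T)/β'² = 7·257·45/1444 = 80955/1444.

80955/1444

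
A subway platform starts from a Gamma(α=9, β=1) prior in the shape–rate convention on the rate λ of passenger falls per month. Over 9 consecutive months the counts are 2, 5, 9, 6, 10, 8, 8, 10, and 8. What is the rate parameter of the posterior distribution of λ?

10

Total count: 2 + 5 + 9 + 6 + 10 + 8 + 8 + 10 + 8 = 66.
Total exposure: 9 months.
By Gamma–Poisson conjugacy, the posterior is Gamma(α + Σx, β + Σt) = Gamma(9 + 66, 1 + 9) = Gamma(75, 10).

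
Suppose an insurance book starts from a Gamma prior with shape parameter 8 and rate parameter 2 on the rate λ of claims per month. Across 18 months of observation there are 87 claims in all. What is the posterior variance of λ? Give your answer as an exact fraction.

19/80

Total count 87 over total exposure 18 months.
By Gamma–Poisson conjugacy, the posterior is Gamma(α + Σx, β + Σt) = Gamma(8 + 87, 2 + 18) = Gamma(95, 20).
Posterior variance = α'/β'² = 95/400 = 19/80.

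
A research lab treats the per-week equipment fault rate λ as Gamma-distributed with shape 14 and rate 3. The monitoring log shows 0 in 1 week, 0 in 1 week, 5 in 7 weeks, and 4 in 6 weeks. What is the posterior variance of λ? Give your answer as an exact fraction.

23/324

Total count: 0 + 0 + 5 + 4 = 9.
Total exposure: 1 + 1 + 7 + 6 = 15 weeks.
Gamma(α, β) with Poisson data over total exposure Σt gives posterior Gamma(α+Σx, β+Σt) = Gamma(23, 18).
Posterior variance = α'/β'² = 23/324.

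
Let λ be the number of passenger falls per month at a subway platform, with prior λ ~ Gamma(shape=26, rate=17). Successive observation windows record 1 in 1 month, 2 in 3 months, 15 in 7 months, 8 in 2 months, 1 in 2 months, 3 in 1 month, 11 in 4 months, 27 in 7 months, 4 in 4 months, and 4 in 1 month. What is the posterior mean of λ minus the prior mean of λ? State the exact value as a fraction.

460/833

Total count: 1 + 2 + 15 + 8 + 1 + 3 + 11 + 27 + 4 + 4 = 76.
Total exposure: 1 + 3 + 7 + 2 + 2 + 1 + 4 + 7 + 4 + 1 = 32 months.
The Gamma prior is conjugate for the Poisson rate, so λ | data ~ Gamma(26+76, 17+32) = Gamma(102, 49).
Posterior mean = 102/49 = 102/49; prior mean = 26/17 = 26/17. Difference = 102/49 − 26/17 = 460/833.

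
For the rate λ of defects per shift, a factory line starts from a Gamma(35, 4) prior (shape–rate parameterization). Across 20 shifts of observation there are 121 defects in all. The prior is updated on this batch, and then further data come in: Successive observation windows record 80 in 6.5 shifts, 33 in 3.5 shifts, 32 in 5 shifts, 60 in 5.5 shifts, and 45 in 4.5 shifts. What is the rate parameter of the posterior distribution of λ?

Total count 121 over total exposure 20 shifts.
After the first batch: Gamma(35 + 121, 4 + 20) = Gamma(156, 24).
Total count: 80 + 33 + 32 + 60 + 45 = 250.
Total exposure: 6.5 + 3.5 + 5 + 5.5 + 4.5 = 25 shifts.
After the second batch: Gamma(156 + 250, 24 + 25) = Gamma(406, 49).

49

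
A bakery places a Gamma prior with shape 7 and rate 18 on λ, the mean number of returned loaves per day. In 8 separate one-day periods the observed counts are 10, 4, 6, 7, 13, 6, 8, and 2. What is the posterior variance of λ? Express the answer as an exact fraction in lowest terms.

Total count: 10 + 4 + 6 + 7 + 13 + 6 + 8 + 2 = 56.
Total exposure: 8 days.
Posterior: α' = 7 + 56 = 63, β' = 18 + 8 = 26.
Posterior variance = α'/β'² = 63/676.

63/676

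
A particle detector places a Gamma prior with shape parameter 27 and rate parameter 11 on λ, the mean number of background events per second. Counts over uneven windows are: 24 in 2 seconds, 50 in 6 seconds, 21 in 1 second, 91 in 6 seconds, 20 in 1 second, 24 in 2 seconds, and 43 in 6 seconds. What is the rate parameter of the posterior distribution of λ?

35

Total count: 24 + 50 + 21 + 91 + 20 + 24 + 43 = 273.
Total exposure: 2 + 6 + 1 + 6 + 1 + 2 + 6 = 24 seconds.
Conjugate update: add total count to the shape and total exposure to the rate, giving Gamma(300, 35).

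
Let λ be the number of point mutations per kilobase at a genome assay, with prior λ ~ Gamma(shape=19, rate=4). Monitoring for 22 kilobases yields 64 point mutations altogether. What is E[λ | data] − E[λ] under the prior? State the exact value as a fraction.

-81/52

Total count 64 over total exposure 22 kilobases.
The Gamma prior is conjugate for the Poisson rate, so λ | data ~ Gamma(19+64, 4+22) = Gamma(83, 26).
Posterior mean = 83/26 = 83/26; prior mean = 19/4 = 19/4. Difference = 83/26 − 19/4 = -81/52.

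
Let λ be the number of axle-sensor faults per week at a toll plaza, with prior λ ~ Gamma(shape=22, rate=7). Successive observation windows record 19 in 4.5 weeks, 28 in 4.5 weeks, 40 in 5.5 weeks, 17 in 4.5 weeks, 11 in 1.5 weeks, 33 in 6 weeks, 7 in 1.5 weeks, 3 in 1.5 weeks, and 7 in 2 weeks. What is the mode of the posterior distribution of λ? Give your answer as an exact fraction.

372/77

Total count: 19 + 28 + 40 + 17 + 11 + 33 + 7 + 3 + 7 = 165.
Total exposure: 4.5 + 4.5 + 5.5 + 4.5 + 1.5 + 6 + 1.5 + 1.5 + 2 = 31.5 weeks.
The Gamma prior is conjugate for the Poisson rate, so λ | data ~ Gamma(22+165, 7+31.5) = Gamma(187, 77/2).
Posterior mode = (α'−1)/β' = 186/(77/2) = 372/77.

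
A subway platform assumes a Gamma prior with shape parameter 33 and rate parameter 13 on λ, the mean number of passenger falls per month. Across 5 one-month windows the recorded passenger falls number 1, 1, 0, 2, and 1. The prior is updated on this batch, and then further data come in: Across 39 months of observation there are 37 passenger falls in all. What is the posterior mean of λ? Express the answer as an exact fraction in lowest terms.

Total count: 1 + 1 + 0 + 2 + 1 = 5.
Total exposure: 5 months.
After the first batch: Gamma(33 + 5, 13 + 5) = Gamma(38, 18).
Total count 37 over total exposure 39 months.
After the second batch: Gamma(38 + 37, 18 + 39) = Gamma(75, 57).
Posterior mean = α'/β' = 75/57 = 25/19.

25/19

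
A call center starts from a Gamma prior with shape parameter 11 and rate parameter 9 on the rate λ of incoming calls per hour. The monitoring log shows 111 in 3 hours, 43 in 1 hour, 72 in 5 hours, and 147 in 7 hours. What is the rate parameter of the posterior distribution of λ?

25

Total count: 111 + 43 + 72 + 147 = 373.
Total exposure: 3 + 1 + 5 + 7 = 16 hours.
Posterior: α' = 11 + 373 = 384, β' = 9 + 16 = 25.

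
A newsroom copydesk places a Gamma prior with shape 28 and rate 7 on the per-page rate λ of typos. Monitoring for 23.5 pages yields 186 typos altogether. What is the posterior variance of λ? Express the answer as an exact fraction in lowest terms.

Total count 186 over total exposure 23.5 pages.
By Gamma–Poisson conjugacy, the posterior is Gamma(α + Σx, β + Σt) = Gamma(28 + 186, 7 + 23.5) = Gamma(214, 61/2).
Posterior variance = α'/β'² = 214/(3721/4) = 856/3721.

856/3721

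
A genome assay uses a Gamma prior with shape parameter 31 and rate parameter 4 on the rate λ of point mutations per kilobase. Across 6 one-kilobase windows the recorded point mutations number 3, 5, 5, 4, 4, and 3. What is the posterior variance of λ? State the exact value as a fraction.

Total count: 3 + 5 + 5 + 4 + 4 + 3 = 24.
Total exposure: 6 kilobases.
Posterior: α' = 31 + 24 = 55, β' = 4 + 6 = 10.
Posterior variance = α'/β'² = 55/100 = 11/20.

11/20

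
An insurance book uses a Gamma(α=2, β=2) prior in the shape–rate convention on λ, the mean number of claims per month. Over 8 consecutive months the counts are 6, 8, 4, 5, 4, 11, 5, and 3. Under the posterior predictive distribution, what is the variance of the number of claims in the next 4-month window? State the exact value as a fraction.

Total count: 6 + 8 + 4 + 5 + 4 + 11 + 5 + 3 = 46.
Total exposure: 8 months.
Gamma(α, β) with Poisson data over total exposure Σt gives posterior Gamma(α+Σx, β+Σt) = Gamma(48, 10).
The posterior predictive for a window of length T is Negative Binomial with variance T·α'·(β'+T)/β'² = 4·48·14/100 = 672/25.

672/25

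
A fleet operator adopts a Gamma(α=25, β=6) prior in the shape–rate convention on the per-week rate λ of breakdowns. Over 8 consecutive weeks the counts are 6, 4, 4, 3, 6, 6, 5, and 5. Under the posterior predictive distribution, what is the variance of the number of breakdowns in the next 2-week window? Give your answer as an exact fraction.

Total count: 6 + 4 + 4 + 3 + 6 + 6 + 5 + 5 = 39.
Total exposure: 8 weeks.
Gamma(α, β) with Poisson data over total exposure Σt gives posterior Gamma(α+Σx, β+Σt) = Gamma(64, 14).
The posterior predictive for a window of length T is Negative Binomial with variance T·α'·(β'+T)/β'² = 2·64·16/196 = 512/49.

512/49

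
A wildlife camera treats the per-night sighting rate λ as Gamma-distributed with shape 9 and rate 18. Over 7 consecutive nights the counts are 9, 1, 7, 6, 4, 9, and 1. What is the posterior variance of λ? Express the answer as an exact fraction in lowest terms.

46/625

Total count: 9 + 1 + 7 + 6 + 4 + 9 + 1 = 37.
Total exposure: 7 nights.
The Gamma prior is conjugate for the Poisson rate, so λ | data ~ Gamma(9+37, 18+7) = Gamma(46, 25).
Posterior variance = α'/β'² = 46/625.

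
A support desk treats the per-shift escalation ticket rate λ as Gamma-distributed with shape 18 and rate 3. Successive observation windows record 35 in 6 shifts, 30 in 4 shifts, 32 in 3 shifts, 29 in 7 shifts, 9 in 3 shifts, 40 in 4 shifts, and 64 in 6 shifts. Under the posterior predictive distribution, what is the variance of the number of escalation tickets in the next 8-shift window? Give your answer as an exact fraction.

Total count: 35 + 30 + 32 + 29 + 9 + 40 + 64 = 239.
Total exposure: 6 + 4 + 3 + 7 + 3 + 4 + 6 = 33 shifts.
Conjugate update: add total count to the shape and total exposure to the rate, giving Gamma(257, 36).
The posterior predictive for a window of length T is Negative Binomial with variance T·α'·(β'+T)/β'² = 8·257·44/1296 = 5654/81.

5654/81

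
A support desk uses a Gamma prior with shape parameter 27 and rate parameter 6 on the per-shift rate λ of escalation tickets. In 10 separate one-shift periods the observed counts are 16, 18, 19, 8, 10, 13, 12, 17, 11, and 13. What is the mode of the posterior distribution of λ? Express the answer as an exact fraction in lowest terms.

163/16

Total count: 16 + 18 + 19 + 8 + 10 + 13 + 12 + 17 + 11 + 13 = 137.
Total exposure: 10 shifts.
Conjugate update: add total count to the shape and total exposure to the rate, giving Gamma(164, 16).
Posterior mode = (α'−1)/β' = 163/16.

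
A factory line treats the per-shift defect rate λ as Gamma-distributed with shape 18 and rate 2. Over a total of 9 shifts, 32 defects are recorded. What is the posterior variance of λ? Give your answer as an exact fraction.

50/121

Total count 32 over total exposure 9 shifts.
Gamma(α, β) with Poisson data over total exposure Σt gives posterior Gamma(α+Σx, β+Σt) = Gamma(50, 11).
Posterior variance = α'/β'² = 50/121.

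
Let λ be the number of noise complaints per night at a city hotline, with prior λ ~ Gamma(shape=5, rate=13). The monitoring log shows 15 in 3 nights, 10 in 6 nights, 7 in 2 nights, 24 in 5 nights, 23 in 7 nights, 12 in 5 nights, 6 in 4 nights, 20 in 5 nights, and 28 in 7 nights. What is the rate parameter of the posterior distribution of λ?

Total count: 15 + 10 + 7 + 24 + 23 + 12 + 6 + 20 + 28 = 145.
Total exposure: 3 + 6 + 2 + 5 + 7 + 5 + 4 + 5 + 7 = 44 nights.
The Gamma prior is conjugate for the Poisson rate, so λ | data ~ Gamma(5+145, 13+44) = Gamma(150, 57).

57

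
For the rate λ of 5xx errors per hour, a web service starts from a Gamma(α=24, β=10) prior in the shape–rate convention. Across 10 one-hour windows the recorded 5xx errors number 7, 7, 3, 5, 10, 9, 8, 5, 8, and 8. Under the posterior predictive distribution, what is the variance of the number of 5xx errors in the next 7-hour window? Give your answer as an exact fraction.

8883/200

Total count: 7 + 7 + 3 + 5 + 10 + 9 + 8 + 5 + 8 + 8 = 70.
Total exposure: 10 hours.
Conjugate update: add total count to the shape and total exposure to the rate, giving Gamma(94, 20).
The posterior predictive for a window of length T is Negative Binomial with variance T·α'·(β'+T)/β'² = 7·94·27/400 = 8883/200.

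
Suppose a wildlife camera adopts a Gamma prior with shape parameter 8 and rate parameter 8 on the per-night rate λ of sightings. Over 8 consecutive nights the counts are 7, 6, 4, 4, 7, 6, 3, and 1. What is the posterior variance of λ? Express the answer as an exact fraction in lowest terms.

Total count: 7 + 6 + 4 + 4 + 7 + 6 + 3 + 1 = 38.
Total exposure: 8 nights.
The Gamma prior is conjugate for the Poisson rate, so λ | data ~ Gamma(8+38, 8+8) = Gamma(46, 16).
Posterior variance = α'/β'² = 46/256 = 23/128.

23/128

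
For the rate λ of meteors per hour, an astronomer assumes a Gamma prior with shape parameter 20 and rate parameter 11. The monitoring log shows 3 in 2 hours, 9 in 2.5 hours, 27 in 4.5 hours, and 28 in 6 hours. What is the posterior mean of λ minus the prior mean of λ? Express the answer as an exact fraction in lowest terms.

437/286

Total count: 3 + 9 + 27 + 28 = 67.
Total exposure: 2 + 2.5 + 4.5 + 6 = 15 hours.
The Gamma prior is conjugate for the Poisson rate, so λ | data ~ Gamma(20+67, 11+15) = Gamma(87, 26).
Posterior mean = 87/26 = 87/26; prior mean = 20/11 = 20/11. Difference = 87/26 − 20/11 = 437/286.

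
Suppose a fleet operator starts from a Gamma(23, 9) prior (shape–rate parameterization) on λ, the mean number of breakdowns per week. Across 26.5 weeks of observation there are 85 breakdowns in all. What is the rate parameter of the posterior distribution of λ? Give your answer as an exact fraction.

Total count 85 over total exposure 26.5 weeks.
Conjugate update: add total count to the shape and total exposure to the rate, giving Gamma(108, 71/2).

71/2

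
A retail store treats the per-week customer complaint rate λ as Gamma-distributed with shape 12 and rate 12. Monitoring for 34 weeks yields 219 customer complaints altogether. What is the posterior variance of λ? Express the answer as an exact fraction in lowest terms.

Total count 219 over total exposure 34 weeks.
Gamma(α, β) with Poisson data over total exposure Σt gives posterior Gamma(α+Σx, β+Σt) = Gamma(231, 46).
Posterior variance = α'/β'² = 231/2116.

231/2116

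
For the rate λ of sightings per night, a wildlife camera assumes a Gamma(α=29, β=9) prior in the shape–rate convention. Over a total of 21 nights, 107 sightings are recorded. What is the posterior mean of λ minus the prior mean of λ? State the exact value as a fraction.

59/45

Total count 107 over total exposure 21 nights.
By Gamma–Poisson conjugacy, the posterior is Gamma(α + Σx, β + Σt) = Gamma(29 + 107, 9 + 21) = Gamma(136, 30).
Posterior mean = 136/30 = 68/15; prior mean = 29/9 = 29/9. Difference = 68/15 − 29/9 = 59/45.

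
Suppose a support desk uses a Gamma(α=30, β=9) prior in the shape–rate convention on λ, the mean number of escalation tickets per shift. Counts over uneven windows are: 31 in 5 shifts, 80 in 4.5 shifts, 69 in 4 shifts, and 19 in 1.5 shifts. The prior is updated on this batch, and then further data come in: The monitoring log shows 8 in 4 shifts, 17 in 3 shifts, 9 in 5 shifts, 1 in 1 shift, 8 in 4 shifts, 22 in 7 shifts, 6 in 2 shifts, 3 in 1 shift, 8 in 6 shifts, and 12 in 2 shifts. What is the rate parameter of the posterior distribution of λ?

Total count: 31 + 80 + 69 + 19 = 199.
Total exposure: 5 + 4.5 + 4 + 1.5 = 15 shifts.
After the first batch: Gamma(30 + 199, 9 + 15) = Gamma(229, 24).
Total count: 8 + 17 + 9 + 1 + 8 + 22 + 6 + 3 + 8 + 12 = 94.
Total exposure: 4 + 3 + 5 + 1 + 4 + 7 + 2 + 1 + 6 + 2 = 35 shifts.
After the second batch: Gamma(229 + 94, 24 + 35) = Gamma(323, 59).

59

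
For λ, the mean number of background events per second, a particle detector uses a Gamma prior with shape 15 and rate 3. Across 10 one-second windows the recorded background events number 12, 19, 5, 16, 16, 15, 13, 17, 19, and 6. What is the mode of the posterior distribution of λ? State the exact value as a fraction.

152/13

Total count: 12 + 19 + 5 + 16 + 16 + 15 + 13 + 17 + 19 + 6 = 138.
Total exposure: 10 seconds.
Gamma(α, β) with Poisson data over total exposure Σt gives posterior Gamma(α+Σx, β+Σt) = Gamma(153, 13).
Posterior mode = (α'−1)/β' = 152/13.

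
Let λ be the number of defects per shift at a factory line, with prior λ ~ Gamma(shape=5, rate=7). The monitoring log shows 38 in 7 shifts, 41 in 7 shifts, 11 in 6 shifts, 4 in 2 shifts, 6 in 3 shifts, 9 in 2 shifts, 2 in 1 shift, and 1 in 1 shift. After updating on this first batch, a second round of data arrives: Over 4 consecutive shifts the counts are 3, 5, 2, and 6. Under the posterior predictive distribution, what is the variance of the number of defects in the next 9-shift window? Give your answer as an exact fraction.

Total count: 38 + 41 + 11 + 4 + 6 + 9 + 2 + 1 = 112.
Total exposure: 7 + 7 + 6 + 2 + 3 + 2 + 1 + 1 = 29 shifts.
After the first batch: Gamma(5 + 112, 7 + 29) = Gamma(117, 36).
Total count: 3 + 5 + 2 + 6 = 16.
Total exposure: 4 shifts.
After the second batch: Gamma(117 + 16, 36 + 4) = Gamma(133, 40).
The posterior predictive for a window of length T is Negative Binomial with variance T·α'·(β'+T)/β'² = 9·133·49/1600 = 58653/1600.

58653/1600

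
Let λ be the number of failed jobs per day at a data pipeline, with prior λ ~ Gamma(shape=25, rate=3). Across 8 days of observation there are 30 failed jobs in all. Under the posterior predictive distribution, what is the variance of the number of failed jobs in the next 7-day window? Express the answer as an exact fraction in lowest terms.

Total count 30 over total exposure 8 days.
Posterior: α' = 25 + 30 = 55, β' = 3 + 8 = 11.
The posterior predictive for a window of length T is Negative Binomial with variance T·α'·(β'+T)/β'² = 7·55·18/121 = 630/11.

630/11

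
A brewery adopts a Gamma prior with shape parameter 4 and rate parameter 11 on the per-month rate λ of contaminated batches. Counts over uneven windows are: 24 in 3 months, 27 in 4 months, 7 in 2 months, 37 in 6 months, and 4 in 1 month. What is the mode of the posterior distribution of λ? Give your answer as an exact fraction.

34/9

Total count: 24 + 27 + 7 + 37 + 4 = 99.
Total exposure: 3 + 4 + 2 + 6 + 1 = 16 months.
Conjugate update: add total count to the shape and total exposure to the rate, giving Gamma(103, 27).
Posterior mode = (α'−1)/β' = 102/27 = 34/9.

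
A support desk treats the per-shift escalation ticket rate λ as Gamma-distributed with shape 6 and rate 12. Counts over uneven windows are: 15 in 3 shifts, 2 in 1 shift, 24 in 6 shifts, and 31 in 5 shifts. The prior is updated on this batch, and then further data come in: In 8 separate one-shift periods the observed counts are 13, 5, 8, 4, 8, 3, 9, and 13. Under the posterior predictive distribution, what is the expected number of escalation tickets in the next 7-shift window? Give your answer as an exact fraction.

Total count: 15 + 2 + 24 + 31 = 72.
Total exposure: 3 + 1 + 6 + 5 = 15 shifts.
After the first batch: Gamma(6 + 72, 12 + 15) = Gamma(78, 27).
Total count: 13 + 5 + 8 + 4 + 8 + 3 + 9 + 13 = 63.
Total exposure: 8 shifts.
After the second batch: Gamma(78 + 63, 27 + 8) = Gamma(141, 35).
Predictive mean over a 7-shift window = T·E[λ|data] = 7·141/35 = 141/5.

141/5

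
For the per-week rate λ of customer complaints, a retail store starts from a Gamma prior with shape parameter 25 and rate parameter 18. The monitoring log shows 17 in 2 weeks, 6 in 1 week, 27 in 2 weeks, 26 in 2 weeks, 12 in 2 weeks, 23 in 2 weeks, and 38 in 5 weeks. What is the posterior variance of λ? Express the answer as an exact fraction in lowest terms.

87/578

Total count: 17 + 6 + 27 + 26 + 12 + 23 + 38 = 149.
Total exposure: 2 + 1 + 2 + 2 + 2 + 2 + 5 = 16 weeks.
The Gamma prior is conjugate for the Poisson rate, so λ | data ~ Gamma(25+149, 18+16) = Gamma(174, 34).
Posterior variance = α'/β'² = 174/1156 = 87/578.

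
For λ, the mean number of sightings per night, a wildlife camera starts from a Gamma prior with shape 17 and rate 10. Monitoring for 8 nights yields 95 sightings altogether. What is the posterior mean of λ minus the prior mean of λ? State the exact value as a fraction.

Total count 95 over total exposure 8 nights.
The Gamma prior is conjugate for the Poisson rate, so λ | data ~ Gamma(17+95, 10+8) = Gamma(112, 18).
Posterior mean = 112/18 = 56/9; prior mean = 17/10 = 17/10. Difference = 56/9 − 17/10 = 407/90.

407/90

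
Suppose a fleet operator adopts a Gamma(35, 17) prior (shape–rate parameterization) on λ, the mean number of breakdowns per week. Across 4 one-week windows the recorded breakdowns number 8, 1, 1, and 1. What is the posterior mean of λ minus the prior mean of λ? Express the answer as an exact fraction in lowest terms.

47/357

Total count: 8 + 1 + 1 + 1 = 11.
Total exposure: 4 weeks.
By Gamma–Poisson conjugacy, the posterior is Gamma(α + Σx, β + Σt) = Gamma(35 + 11, 17 + 4) = Gamma(46, 21).
Posterior mean = 46/21 = 46/21; prior mean = 35/17 = 35/17. Difference = 46/21 − 35/17 = 47/357.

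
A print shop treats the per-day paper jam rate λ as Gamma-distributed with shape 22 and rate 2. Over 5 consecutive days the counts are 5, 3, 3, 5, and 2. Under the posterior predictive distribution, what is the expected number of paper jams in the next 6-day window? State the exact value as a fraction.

240/7

Total count: 5 + 3 + 3 + 5 + 2 = 18.
Total exposure: 5 days.
Posterior: α' = 22 + 18 = 40, β' = 2 + 5 = 7.
Predictive mean over a 6-day window = T·E[λ|data] = 6·40/7 = 240/7.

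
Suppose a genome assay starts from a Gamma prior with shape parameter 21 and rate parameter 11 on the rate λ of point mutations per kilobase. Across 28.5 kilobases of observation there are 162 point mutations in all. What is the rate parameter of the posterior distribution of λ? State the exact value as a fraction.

79/2

Total count 162 over total exposure 28.5 kilobases.
Conjugate update: add total count to the shape and total exposure to the rate, giving Gamma(183, 79/2).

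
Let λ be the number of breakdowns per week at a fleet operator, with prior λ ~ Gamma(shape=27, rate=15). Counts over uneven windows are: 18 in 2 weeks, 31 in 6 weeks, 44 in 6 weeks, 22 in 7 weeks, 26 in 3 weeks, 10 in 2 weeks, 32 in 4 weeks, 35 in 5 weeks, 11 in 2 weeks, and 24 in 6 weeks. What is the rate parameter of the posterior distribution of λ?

58

Total count: 18 + 31 + 44 + 22 + 26 + 10 + 32 + 35 + 11 + 24 = 253.
Total exposure: 2 + 6 + 6 + 7 + 3 + 2 + 4 + 5 + 2 + 6 = 43 weeks.
By Gamma–Poisson conjugacy, the posterior is Gamma(α + Σx, β + Σt) = Gamma(27 + 253, 15 + 43) = Gamma(280, 58).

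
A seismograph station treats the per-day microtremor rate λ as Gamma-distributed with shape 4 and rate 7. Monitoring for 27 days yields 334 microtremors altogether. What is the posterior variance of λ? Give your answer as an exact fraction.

Total count 334 over total exposure 27 days.
By Gamma–Poisson conjugacy, the posterior is Gamma(α + Σx, β + Σt) = Gamma(4 + 334, 7 + 27) = Gamma(338, 34).
Posterior variance = α'/β'² = 338/1156 = 169/578.

169/578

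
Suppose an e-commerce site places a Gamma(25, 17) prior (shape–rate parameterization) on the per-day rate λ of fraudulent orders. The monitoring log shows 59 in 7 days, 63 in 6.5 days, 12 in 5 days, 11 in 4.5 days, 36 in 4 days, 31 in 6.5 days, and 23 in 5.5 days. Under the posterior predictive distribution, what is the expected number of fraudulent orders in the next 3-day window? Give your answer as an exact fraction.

195/14

Total count: 59 + 63 + 12 + 11 + 36 + 31 + 23 = 235.
Total exposure: 7 + 6.5 + 5 + 4.5 + 4 + 6.5 + 5.5 = 39 days.
Conjugate update: add total count to the shape and total exposure to the rate, giving Gamma(260, 56).
Predictive mean over a 3-day window = T·E[λ|data] = 3·260/56 = 195/14.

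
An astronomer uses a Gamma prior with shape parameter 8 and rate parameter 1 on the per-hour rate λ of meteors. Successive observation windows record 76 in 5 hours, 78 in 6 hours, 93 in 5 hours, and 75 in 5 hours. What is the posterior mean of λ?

Total count: 76 + 78 + 93 + 75 = 322.
Total exposure: 5 + 6 + 5 + 5 = 21 hours.
Gamma(α, β) with Poisson data over total exposure Σt gives posterior Gamma(α+Σx, β+Σt) = Gamma(330, 22).
Posterior mean = α'/β' = 330/22 = 15.

15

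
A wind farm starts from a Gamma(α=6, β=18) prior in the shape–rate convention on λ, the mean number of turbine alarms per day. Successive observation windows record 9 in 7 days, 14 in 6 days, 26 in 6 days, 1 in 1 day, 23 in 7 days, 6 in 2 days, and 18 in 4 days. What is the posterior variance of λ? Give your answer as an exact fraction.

Total count: 9 + 14 + 26 + 1 + 23 + 6 + 18 = 97.
Total exposure: 7 + 6 + 6 + 1 + 7 + 2 + 4 = 33 days.
Posterior: α' = 6 + 97 = 103, β' = 18 + 33 = 51.
Posterior variance = α'/β'² = 103/2601.

103/2601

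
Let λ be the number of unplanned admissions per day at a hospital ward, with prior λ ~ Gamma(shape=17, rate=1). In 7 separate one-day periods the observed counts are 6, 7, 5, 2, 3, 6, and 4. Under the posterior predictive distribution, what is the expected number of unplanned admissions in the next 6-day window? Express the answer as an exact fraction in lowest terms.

75/2

Total count: 6 + 7 + 5 + 2 + 3 + 6 + 4 = 33.
Total exposure: 7 days.
The Gamma prior is conjugate for the Poisson rate, so λ | data ~ Gamma(17+33, 1+7) = Gamma(50, 8).
Predictive mean over a 6-day window = T·E[λ|data] = 6·50/8 = 75/2.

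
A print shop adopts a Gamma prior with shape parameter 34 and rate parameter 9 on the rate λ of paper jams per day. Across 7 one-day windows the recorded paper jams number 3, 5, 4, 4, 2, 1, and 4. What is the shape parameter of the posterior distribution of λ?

Total count: 3 + 5 + 4 + 4 + 2 + 1 + 4 = 23.
Total exposure: 7 days.
Conjugate update: add total count to the shape and total exposure to the rate, giving Gamma(57, 16).

57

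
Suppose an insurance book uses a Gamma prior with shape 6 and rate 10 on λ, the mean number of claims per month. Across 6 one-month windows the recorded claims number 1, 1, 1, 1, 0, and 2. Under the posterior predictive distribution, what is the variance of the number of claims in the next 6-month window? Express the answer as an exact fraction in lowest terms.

99/16

Total count: 1 + 1 + 1 + 1 + 0 + 2 = 6.
Total exposure: 6 months.
Gamma(α, β) with Poisson data over total exposure Σt gives posterior Gamma(α+Σx, β+Σt) = Gamma(12, 16).
The posterior predictive for a window of length T is Negative Binomial with variance T·α'·(β'+T)/β'² = 6·12·22/256 = 99/16.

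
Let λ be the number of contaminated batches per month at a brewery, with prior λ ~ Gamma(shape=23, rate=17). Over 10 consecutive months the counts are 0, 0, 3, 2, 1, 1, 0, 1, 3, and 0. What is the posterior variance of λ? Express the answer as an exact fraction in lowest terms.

Total count: 0 + 0 + 3 + 2 + 1 + 1 + 0 + 1 + 3 + 0 = 11.
Total exposure: 10 months.
The Gamma prior is conjugate for the Poisson rate, so λ | data ~ Gamma(23+11, 17+10) = Gamma(34, 27).
Posterior variance = α'/β'² = 34/729.

34/729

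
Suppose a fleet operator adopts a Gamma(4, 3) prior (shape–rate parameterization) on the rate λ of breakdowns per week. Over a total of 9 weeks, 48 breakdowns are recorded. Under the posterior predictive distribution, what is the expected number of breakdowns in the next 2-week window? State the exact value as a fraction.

Total count 48 over total exposure 9 weeks.
The Gamma prior is conjugate for the Poisson rate, so λ | data ~ Gamma(4+48, 3+9) = Gamma(52, 12).
Predictive mean over a 2-week window = T·E[λ|data] = 2·52/12 = 26/3.

26/3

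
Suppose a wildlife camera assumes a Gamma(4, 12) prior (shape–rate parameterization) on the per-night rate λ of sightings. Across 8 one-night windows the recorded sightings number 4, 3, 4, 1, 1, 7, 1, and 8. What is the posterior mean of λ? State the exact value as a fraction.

Total count: 4 + 3 + 4 + 1 + 1 + 7 + 1 + 8 = 29.
Total exposure: 8 nights.
The Gamma prior is conjugate for the Poisson rate, so λ | data ~ Gamma(4+29, 12+8) = Gamma(33, 20).
Posterior mean = α'/β' = 33/20.

33/20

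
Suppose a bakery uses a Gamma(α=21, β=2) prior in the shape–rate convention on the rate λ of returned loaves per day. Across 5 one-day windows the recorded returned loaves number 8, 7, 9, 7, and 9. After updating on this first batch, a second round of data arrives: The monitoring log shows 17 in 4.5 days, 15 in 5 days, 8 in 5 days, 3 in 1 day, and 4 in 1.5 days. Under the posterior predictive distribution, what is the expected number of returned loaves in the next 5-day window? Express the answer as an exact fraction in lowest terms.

45/2

Total count: 8 + 7 + 9 + 7 + 9 = 40.
Total exposure: 5 days.
After the first batch: Gamma(21 + 40, 2 + 5) = Gamma(61, 7).
Total count: 17 + 15 + 8 + 3 + 4 = 47.
Total exposure: 4.5 + 5 + 5 + 1 + 1.5 = 17 days.
After the second batch: Gamma(61 + 47, 7 + 17) = Gamma(108, 24).
Predictive mean over a 5-day window = T·E[λ|data] = 5·108/24 = 45/2.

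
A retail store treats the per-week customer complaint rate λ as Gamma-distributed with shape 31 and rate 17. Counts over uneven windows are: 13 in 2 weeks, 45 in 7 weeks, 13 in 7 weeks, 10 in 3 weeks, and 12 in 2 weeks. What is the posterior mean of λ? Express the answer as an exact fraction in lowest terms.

62/19

Total count: 13 + 45 + 13 + 10 + 12 = 93.
Total exposure: 2 + 7 + 7 + 3 + 2 = 21 weeks.
Gamma(α, β) with Poisson data over total exposure Σt gives posterior Gamma(α+Σx, β+Σt) = Gamma(124, 38).
Posterior mean = α'/β' = 124/38 = 62/19.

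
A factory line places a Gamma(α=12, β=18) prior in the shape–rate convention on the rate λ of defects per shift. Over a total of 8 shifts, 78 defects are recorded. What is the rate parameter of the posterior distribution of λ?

Total count 78 over total exposure 8 shifts.
By Gamma–Poisson conjugacy, the posterior is Gamma(α + Σx, β + Σt) = Gamma(12 + 78, 18 + 8) = Gamma(90, 26).

26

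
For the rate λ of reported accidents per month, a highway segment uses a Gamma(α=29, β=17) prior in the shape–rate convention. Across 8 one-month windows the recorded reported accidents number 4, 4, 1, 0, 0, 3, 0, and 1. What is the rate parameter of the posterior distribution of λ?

Total count: 4 + 4 + 1 + 0 + 0 + 3 + 0 + 1 = 13.
Total exposure: 8 months.
By Gamma–Poisson conjugacy, the posterior is Gamma(α + Σx, β + Σt) = Gamma(29 + 13, 17 + 8) = Gamma(42, 25).

25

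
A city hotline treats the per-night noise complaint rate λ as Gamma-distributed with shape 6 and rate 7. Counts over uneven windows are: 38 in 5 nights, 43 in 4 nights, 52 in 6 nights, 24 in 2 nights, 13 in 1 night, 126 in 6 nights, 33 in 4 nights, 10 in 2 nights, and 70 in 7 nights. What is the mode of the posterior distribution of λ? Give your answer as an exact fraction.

Total count: 38 + 43 + 52 + 24 + 13 + 126 + 33 + 10 + 70 = 409.
Total exposure: 5 + 4 + 6 + 2 + 1 + 6 + 4 + 2 + 7 = 37 nights.
Posterior: α' = 6 + 409 = 415, β' = 7 + 37 = 44.
Posterior mode = (α'−1)/β' = 414/44 = 207/22.

207/22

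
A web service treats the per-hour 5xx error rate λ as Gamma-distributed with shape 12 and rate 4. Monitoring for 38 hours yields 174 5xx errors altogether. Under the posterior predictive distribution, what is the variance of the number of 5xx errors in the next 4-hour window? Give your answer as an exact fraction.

2852/147

Total count 174 over total exposure 38 hours.
Posterior: α' = 12 + 174 = 186, β' = 4 + 38 = 42.
The posterior predictive for a window of length T is Negative Binomial with variance T·α'·(β'+T)/β'² = 4·186·46/1764 = 2852/147.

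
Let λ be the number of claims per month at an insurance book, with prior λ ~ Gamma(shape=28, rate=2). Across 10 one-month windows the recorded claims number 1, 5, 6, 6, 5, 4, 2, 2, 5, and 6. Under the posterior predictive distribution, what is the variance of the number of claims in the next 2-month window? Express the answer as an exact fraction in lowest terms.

Total count: 1 + 5 + 6 + 6 + 5 + 4 + 2 + 2 + 5 + 6 = 42.
Total exposure: 10 months.
The Gamma prior is conjugate for the Poisson rate, so λ | data ~ Gamma(28+42, 2+10) = Gamma(70, 12).
The posterior predictive for a window of length T is Negative Binomial with variance T·α'·(β'+T)/β'² = 2·70·14/144 = 245/18.

245/18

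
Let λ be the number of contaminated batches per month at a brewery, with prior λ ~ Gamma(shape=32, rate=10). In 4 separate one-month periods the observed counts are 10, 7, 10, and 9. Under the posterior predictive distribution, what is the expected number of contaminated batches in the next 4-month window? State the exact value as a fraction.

Total count: 10 + 7 + 10 + 9 = 36.
Total exposure: 4 months.
The Gamma prior is conjugate for the Poisson rate, so λ | data ~ Gamma(32+36, 10+4) = Gamma(68, 14).
Predictive mean over a 4-month window = T·E[λ|data] = 4·68/14 = 136/7.

136/7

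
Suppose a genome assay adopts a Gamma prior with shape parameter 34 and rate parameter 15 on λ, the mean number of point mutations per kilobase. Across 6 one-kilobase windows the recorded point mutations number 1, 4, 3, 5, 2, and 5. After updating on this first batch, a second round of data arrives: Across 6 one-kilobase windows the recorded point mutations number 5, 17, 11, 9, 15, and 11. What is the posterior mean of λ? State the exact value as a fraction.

Total count: 1 + 4 + 3 + 5 + 2 + 5 = 20.
Total exposure: 6 kilobases.
After the first batch: Gamma(34 + 20, 15 + 6) = Gamma(54, 21).
Total count: 5 + 17 + 11 + 9 + 15 + 11 = 68.
Total exposure: 6 kilobases.
After the second batch: Gamma(54 + 68, 21 + 6) = Gamma(122, 27).
Posterior mean = α'/β' = 122/27.

122/27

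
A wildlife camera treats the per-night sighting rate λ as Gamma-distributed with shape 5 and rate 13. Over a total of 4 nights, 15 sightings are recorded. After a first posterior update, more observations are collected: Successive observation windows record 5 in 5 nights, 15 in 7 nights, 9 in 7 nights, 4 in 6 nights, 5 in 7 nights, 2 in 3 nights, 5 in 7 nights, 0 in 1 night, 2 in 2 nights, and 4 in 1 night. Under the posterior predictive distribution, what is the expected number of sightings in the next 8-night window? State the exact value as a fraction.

568/63

Total count 15 over total exposure 4 nights.
After the first batch: Gamma(5 + 15, 13 + 4) = Gamma(20, 17).
Total count: 5 + 15 + 9 + 4 + 5 + 2 + 5 + 0 + 2 + 4 = 51.
Total exposure: 5 + 7 + 7 + 6 + 7 + 3 + 7 + 1 + 2 + 1 = 46 nights.
After the second batch: Gamma(20 + 51, 17 + 46) = Gamma(71, 63).
Predictive mean over an 8-night window = T·E[λ|data] = 8·71/63 = 568/63.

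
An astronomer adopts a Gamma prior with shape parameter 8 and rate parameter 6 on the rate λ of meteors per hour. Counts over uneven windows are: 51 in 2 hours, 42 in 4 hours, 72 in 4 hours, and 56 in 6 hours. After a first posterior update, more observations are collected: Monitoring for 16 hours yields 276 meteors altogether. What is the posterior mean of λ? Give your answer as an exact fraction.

505/38

Total count: 51 + 42 + 72 + 56 = 221.
Total exposure: 2 + 4 + 4 + 6 = 16 hours.
After the first batch: Gamma(8 + 221, 6 + 16) = Gamma(229, 22).
Total count 276 over total exposure 16 hours.
After the second batch: Gamma(229 + 276, 22 + 16) = Gamma(505, 38).
Posterior mean = α'/β' = 505/38.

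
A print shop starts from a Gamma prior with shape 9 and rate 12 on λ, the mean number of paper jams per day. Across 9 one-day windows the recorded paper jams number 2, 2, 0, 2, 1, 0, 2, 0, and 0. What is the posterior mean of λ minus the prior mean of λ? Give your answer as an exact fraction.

3/28

Total count: 2 + 2 + 0 + 2 + 1 + 0 + 2 + 0 + 0 = 9.
Total exposure: 9 days.
Conjugate update: add total count to the shape and total exposure to the rate, giving Gamma(18, 21).
Posterior mean = 18/21 = 6/7; prior mean = 9/12 = 3/4. Difference = 6/7 − 3/4 = 3/28.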